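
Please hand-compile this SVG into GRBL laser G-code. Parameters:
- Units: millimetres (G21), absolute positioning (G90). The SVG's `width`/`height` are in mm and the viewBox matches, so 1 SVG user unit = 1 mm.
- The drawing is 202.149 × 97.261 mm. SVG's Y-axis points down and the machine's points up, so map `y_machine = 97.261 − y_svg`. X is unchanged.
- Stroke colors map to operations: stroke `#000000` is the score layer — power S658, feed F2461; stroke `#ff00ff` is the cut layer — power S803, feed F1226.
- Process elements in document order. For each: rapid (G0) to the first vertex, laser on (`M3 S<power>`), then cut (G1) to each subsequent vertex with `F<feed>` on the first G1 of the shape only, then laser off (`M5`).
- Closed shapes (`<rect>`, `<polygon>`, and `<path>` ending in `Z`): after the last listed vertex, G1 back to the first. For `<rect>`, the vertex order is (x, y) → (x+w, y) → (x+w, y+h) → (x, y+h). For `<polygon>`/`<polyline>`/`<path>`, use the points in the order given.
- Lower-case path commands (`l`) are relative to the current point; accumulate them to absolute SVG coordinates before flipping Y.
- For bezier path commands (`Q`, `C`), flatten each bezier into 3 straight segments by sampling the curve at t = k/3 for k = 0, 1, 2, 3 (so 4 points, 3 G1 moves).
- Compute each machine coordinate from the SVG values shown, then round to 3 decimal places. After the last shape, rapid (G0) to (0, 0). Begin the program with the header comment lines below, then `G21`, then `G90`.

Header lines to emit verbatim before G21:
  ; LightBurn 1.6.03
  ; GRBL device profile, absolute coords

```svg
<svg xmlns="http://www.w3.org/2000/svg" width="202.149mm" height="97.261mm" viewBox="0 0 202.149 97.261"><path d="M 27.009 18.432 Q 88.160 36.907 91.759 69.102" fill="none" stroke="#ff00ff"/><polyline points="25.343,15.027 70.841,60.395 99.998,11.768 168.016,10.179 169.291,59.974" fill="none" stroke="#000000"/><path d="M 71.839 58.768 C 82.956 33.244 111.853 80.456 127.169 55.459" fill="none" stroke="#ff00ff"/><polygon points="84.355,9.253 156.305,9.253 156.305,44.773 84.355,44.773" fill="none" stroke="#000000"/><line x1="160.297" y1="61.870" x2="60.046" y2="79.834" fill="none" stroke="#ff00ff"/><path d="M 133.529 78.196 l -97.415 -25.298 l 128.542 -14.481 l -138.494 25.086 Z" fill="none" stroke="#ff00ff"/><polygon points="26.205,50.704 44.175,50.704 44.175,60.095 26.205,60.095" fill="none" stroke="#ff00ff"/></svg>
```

; LightBurn 1.6.03
; GRBL device profile, absolute coords
G21
G90
G0 X27.009 Y78.829
M3 S803
G1 X61.382 Y64.988 F1226
G1 X82.965 Y48.098
G1 X91.759 Y28.159
M5
G0 X25.343 Y82.234
M3 S658
G1 X70.841 Y36.866 F2461
G1 X99.998 Y85.493
G1 X168.016 Y87.082
G1 X169.291 Y37.287
M5
G0 X71.839 Y38.493
M3 S803
G1 X87.721 Y45.140 F1226
G1 X108.488 Y35.506
G1 X127.169 Y41.802
M5
G0 X84.355 Y88.008
M3 S658
G1 X156.305 Y88.008 F2461
G1 X156.305 Y52.488
G1 X84.355 Y52.488
G1 X84.355 Y88.008
M5
G0 X160.297 Y35.391
M3 S803
G1 X60.046 Y17.427 F1226
M5
G0 X133.529 Y19.065
M3 S803
G1 X36.114 Y44.363 F1226
G1 X164.656 Y58.844
G1 X26.162 Y33.758
G1 X133.529 Y19.065
M5
G0 X26.205 Y46.557
M3 S803
G1 X44.175 Y46.557 F1226
G1 X44.175 Y37.166
G1 X26.205 Y37.166
G1 X26.205 Y46.557
M5
G0 X0.000 Y0.000

viewBox `0 0 202.149 97.261` with mm width/height → 1 unit = 1 mm. Flip: y_m = 97.261 − y_svg.

**Shape 1** — `<path>` quadratic bezier, stroke `#ff00ff` → cut (S803, F1226). Control points (SVG): P0=(27.009,18.432), P1=(88.160,36.907), P2=(91.759,69.102); sampled at t=k/3. Machine vertices: (27.009,78.829) → (61.382,64.988) → (82.965,48.098) → (91.759,28.159). Open path.

**Shape 2** — `<polyline>` open polyline, stroke `#000000` → score (S658, F2461). Machine vertices: (25.343,82.234) → (70.841,36.866) → (99.998,85.493) → (168.016,87.082) → (169.291,37.287). Open path.

**Shape 3** — `<path>` cubic bezier, stroke `#ff00ff` → cut (S803, F1226). Control points (SVG): P0=(71.839,58.768), P1=(82.956,33.244), P2=(111.853,80.456), P3=(127.169,55.459); sampled at t=k/3. Machine vertices: (71.839,38.493) → (87.721,45.140) → (108.488,35.506) → (127.169,41.802). Open path.

**Shape 4** — `<polygon>` rectangle, stroke `#000000` → score (S658, F2461). Machine vertices: (84.355,88.008) → (156.305,88.008) → (156.305,52.488) → (84.355,52.488) → (84.355,88.008). Closed: final G1 returns to the first vertex.

**Shape 5** — `<line>` line segment, stroke `#ff00ff` → cut (S803, F1226). Machine vertices: (160.297,35.391) → (60.046,17.427). Open path.

**Shape 6** — `<path>` closed polygon, stroke `#ff00ff` → cut (S803, F1226). Machine vertices: (133.529,19.065) → (36.114,44.363) → (164.656,58.844) → (26.162,33.758) → (133.529,19.065). Closed: final G1 returns to the first vertex.

**Shape 7** — `<polygon>` rectangle, stroke `#ff00ff` → cut (S803, F1226). Machine vertices: (26.205,46.557) → (44.175,46.557) → (44.175,37.166) → (26.205,37.166) → (26.205,46.557). Closed: final G1 returns to the first vertex.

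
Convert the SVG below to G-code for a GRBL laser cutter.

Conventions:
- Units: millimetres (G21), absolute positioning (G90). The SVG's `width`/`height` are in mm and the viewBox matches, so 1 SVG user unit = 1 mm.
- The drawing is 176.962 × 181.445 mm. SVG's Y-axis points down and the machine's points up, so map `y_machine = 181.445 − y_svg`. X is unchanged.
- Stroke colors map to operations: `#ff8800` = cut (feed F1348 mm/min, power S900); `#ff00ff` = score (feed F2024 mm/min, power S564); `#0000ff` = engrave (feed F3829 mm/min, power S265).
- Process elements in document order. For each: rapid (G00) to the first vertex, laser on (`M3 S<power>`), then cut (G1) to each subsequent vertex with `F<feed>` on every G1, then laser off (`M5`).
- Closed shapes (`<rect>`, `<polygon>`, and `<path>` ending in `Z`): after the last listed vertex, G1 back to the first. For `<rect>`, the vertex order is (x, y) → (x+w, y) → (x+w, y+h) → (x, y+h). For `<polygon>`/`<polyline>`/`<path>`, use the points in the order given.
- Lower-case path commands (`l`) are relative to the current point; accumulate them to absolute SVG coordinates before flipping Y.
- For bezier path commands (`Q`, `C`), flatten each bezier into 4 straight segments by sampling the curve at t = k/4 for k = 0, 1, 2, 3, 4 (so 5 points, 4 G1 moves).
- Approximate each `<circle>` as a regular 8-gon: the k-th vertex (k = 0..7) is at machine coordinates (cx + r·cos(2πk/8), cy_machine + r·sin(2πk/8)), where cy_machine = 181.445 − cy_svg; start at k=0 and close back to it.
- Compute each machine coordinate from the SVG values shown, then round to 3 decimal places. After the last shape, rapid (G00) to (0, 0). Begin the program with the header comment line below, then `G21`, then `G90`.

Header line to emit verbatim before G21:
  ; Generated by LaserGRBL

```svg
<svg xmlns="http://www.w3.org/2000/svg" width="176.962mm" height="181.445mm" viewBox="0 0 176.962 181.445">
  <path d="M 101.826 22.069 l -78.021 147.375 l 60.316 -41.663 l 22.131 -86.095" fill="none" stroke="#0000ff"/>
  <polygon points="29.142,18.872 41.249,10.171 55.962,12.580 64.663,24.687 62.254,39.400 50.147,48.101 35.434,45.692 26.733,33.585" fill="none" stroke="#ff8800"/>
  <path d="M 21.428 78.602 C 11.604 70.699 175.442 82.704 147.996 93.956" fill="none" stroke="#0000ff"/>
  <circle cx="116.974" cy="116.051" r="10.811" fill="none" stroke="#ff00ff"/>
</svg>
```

; Generated by LaserGRBL
G21
G90
G00 X101.826 Y159.376
M3 S265
G1 X23.805 Y12.001 F3829
G1 X84.121 Y53.664 F3829
G1 X106.252 Y139.759 F3829
M5
G00 X29.142 Y162.573
M3 S900
G1 X41.249 Y171.274 F1348
G1 X55.962 Y168.865 F1348
G1 X64.663 Y156.758 F1348
G1 X62.254 Y142.045 F1348
G1 X50.147 Y133.344 F1348
G1 X35.434 Y135.753 F1348
G1 X26.733 Y147.860 F1348
G1 X29.142 Y162.573 F1348
M5
G00 X21.428 Y102.843
M3 S265
G1 X40.919 Y105.360 F3829
G1 X91.320 Y102.349 F3829
G1 X138.417 Y95.746 F3829
G1 X147.996 Y87.489 F3829
M5
G00 X127.785 Y65.394
M3 S564
G1 X124.619 Y73.039 F2024
G1 X116.974 Y76.205 F2024
G1 X109.329 Y73.039 F2024
G1 X106.163 Y65.394 F2024
G1 X109.329 Y57.749 F2024
G1 X116.974 Y54.583 F2024
G1 X124.619 Y57.749 F2024
G1 X127.785 Y65.394 F2024
M5
G00 X0.000 Y0.000

1 u = 1 mm; y_m = 181.445 − y.

[1] `<path>` open polyline, #0000ff→engrave S265 F3829: (101.826,159.376) → (23.805,12.001) → (84.121,53.664) → (106.252,139.759)

[2] `<polygon>` regular polygon, #ff8800→cut S900 F1348: (29.142,162.573) → (41.249,171.274) → (55.962,168.865) → (64.663,156.758) → (62.254,142.045) → (50.147,133.344) → (35.434,135.753) → (26.733,147.860) → (29.142,162.573) (closed)

[3] `<path>` cubic bezier, #0000ff→engrave S265 F3829: (21.428,102.843) → (40.919,105.360) → (91.320,102.349) → (138.417,95.746) → (147.996,87.489)

[4] `<circle>` circle, #ff00ff→score S564 F2024: (127.785,65.394) → (124.619,73.039) → (116.974,76.205) → (109.329,73.039) → (106.163,65.394) → (109.329,57.749) → (116.974,54.583) → (124.619,57.749) → (127.785,65.394) (closed)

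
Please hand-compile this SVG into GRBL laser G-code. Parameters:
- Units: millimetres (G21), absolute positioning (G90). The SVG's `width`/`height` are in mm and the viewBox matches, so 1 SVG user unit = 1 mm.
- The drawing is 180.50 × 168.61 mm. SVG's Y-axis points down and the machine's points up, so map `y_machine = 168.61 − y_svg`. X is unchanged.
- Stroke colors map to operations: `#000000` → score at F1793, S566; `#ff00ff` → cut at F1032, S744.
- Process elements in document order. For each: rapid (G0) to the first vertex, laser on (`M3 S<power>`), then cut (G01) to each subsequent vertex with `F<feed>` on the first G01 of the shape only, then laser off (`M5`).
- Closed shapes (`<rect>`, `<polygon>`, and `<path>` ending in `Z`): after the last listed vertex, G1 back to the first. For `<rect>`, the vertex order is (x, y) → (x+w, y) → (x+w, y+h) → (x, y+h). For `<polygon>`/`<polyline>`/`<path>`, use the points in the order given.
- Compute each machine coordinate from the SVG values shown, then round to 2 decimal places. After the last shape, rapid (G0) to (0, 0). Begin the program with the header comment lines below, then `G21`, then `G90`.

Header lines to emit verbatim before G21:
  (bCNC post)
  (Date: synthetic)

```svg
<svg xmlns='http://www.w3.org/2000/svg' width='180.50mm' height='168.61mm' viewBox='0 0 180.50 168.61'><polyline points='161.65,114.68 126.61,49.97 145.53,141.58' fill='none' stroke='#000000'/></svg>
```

1 u = 1 mm; y_m = 168.61 − y.

[1] `<polyline>` open polyline, #000000→score S566 F1793: (161.65,53.93) → (126.61,118.64) → (145.53,27.03)

(bCNC post)
(Date: synthetic)
G21
G90
G0 X161.65 Y53.93
M3 S566
G01 X126.61 Y118.64 F1793
G01 X145.53 Y27.03
M5
G0 X0.00 Y0.00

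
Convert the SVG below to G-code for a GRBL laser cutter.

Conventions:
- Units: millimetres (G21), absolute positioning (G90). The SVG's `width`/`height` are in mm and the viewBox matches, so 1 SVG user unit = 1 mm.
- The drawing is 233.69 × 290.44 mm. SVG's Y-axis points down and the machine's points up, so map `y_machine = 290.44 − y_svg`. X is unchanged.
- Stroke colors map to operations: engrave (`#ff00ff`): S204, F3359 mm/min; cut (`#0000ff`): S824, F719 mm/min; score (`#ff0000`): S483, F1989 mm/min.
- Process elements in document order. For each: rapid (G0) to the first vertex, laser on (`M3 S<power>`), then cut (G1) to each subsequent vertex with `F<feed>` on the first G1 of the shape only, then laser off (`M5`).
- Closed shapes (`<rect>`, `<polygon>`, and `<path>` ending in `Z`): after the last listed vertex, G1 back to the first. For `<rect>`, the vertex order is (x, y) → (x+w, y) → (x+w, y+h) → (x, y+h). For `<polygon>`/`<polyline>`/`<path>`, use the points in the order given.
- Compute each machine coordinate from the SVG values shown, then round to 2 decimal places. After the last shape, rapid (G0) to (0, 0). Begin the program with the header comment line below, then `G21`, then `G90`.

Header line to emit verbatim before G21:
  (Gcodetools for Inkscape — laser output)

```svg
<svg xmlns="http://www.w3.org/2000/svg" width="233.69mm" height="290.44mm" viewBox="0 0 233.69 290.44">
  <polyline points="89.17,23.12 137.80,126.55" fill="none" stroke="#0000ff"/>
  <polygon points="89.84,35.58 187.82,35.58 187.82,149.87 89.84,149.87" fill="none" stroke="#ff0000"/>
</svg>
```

viewBox `0 0 233.69 290.44` with mm width/height → 1 unit = 1 mm. Flip: y_m = 290.44 − y_svg.

**Shape 1** — `<polyline>` line segment, stroke `#0000ff` → cut (S824, F719). Machine vertices: (89.17,267.32) → (137.80,163.89). Open path.

**Shape 2** — `<polygon>` rectangle, stroke `#ff0000` → score (S483, F1989). Machine vertices: (89.84,254.86) → (187.82,254.86) → (187.82,140.57) → (89.84,140.57) → (89.84,254.86). Closed: final G1 returns to the first vertex.

(Gcodetools for Inkscape — laser output)
G21
G90
G0 X89.17 Y267.32
M3 S824
G1 X137.80 Y163.89 F719
M5
G0 X89.84 Y254.86
M3 S483
G1 X187.82 Y254.86 F1989
G1 X187.82 Y140.57
G1 X89.84 Y140.57
G1 X89.84 Y254.86
M5
G0 X0.00 Y0.00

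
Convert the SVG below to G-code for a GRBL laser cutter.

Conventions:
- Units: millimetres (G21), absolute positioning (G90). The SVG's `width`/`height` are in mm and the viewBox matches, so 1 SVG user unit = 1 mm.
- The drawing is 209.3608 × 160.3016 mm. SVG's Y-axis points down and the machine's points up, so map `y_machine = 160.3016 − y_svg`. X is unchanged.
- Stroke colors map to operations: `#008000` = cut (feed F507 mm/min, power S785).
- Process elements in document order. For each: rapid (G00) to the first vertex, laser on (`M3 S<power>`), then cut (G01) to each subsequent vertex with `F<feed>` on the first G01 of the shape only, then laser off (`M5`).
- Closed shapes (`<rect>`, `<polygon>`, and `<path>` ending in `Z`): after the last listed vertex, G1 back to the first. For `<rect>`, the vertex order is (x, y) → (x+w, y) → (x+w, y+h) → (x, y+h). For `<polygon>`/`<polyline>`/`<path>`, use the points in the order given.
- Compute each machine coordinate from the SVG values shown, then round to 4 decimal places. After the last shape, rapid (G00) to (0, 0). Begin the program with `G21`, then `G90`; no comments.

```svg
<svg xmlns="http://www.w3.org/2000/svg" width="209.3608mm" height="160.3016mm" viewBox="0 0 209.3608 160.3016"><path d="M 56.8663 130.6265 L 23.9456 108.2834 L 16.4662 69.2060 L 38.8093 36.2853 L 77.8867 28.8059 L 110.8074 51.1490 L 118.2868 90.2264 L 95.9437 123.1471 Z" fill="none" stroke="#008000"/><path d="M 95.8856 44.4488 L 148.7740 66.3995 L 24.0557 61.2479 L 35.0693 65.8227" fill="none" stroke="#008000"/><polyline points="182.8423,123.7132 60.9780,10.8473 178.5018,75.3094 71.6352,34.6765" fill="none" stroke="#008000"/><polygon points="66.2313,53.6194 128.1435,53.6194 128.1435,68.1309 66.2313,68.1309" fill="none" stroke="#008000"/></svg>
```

viewBox `0 0 209.3608 160.3016` with mm width/height → 1 unit = 1 mm. Flip: y_m = 160.3016 − y_svg.

**Shape 1** — `<path>` regular polygon, stroke `#008000` → cut (S785, F507). Machine vertices: (56.8663,29.6751) → (23.9456,52.0182) → (16.4662,91.0956) → (38.8093,124.0163) → (77.8867,131.4957) → (110.8074,109.1526) → (118.2868,70.0752) → (95.9437,37.1545) → (56.8663,29.6751). Closed: final G1 returns to the first vertex.

**Shape 2** — `<path>` open polyline, stroke `#008000` → cut (S785, F507). Machine vertices: (95.8856,115.8528) → (148.7740,93.9021) → (24.0557,99.0537) → (35.0693,94.4789). Open path.

**Shape 3** — `<polyline>` open polyline, stroke `#008000` → cut (S785, F507). Machine vertices: (182.8423,36.5884) → (60.9780,149.4543) → (178.5018,84.9922) → (71.6352,125.6251). Open path.

**Shape 4** — `<polygon>` rectangle, stroke `#008000` → cut (S785, F507). Machine vertices: (66.2313,106.6822) → (128.1435,106.6822) → (128.1435,92.1707) → (66.2313,92.1707) → (66.2313,106.6822). Closed: final G1 returns to the first vertex.

G21
G90
G00 X56.8663 Y29.6751
M3 S785
G01 X23.9456 Y52.0182 F507
G01 X16.4662 Y91.0956
G01 X38.8093 Y124.0163
G01 X77.8867 Y131.4957
G01 X110.8074 Y109.1526
G01 X118.2868 Y70.0752
G01 X95.9437 Y37.1545
G01 X56.8663 Y29.6751
M5
G00 X95.8856 Y115.8528
M3 S785
G01 X148.7740 Y93.9021 F507
G01 X24.0557 Y99.0537
G01 X35.0693 Y94.4789
M5
G00 X182.8423 Y36.5884
M3 S785
G01 X60.9780 Y149.4543 F507
G01 X178.5018 Y84.9922
G01 X71.6352 Y125.6251
M5
G00 X66.2313 Y106.6822
M3 S785
G01 X128.1435 Y106.6822 F507
G01 X128.1435 Y92.1707
G01 X66.2313 Y92.1707
G01 X66.2313 Y106.6822
M5
G00 X0.0000 Y0.0000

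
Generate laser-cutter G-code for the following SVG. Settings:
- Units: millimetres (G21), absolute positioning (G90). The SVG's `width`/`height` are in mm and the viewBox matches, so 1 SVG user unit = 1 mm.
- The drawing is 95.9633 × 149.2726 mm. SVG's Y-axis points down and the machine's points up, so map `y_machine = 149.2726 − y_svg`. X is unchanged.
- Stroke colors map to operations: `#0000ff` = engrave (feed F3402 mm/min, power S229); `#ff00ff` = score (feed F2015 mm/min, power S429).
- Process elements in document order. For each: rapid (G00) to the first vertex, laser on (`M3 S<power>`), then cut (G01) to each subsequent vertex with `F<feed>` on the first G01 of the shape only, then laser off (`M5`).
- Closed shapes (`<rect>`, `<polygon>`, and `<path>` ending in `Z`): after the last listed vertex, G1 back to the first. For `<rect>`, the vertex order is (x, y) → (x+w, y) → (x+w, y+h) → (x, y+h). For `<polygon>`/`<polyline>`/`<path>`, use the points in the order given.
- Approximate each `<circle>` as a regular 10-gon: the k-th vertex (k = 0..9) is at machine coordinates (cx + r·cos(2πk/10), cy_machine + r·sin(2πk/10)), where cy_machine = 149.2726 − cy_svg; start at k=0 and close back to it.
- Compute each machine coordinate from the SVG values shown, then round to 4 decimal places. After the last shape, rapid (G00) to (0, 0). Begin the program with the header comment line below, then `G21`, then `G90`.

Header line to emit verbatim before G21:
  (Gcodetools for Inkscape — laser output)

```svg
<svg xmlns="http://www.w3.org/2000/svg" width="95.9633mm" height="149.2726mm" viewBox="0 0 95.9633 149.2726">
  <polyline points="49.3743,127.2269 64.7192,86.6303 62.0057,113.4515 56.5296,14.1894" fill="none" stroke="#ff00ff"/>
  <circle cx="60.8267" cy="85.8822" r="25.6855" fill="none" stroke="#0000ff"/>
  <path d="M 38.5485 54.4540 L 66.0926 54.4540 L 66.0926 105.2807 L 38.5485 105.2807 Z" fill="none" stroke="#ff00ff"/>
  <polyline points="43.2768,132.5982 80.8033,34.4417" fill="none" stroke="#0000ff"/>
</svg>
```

(Gcodetools for Inkscape — laser output)
G21
G90
G00 X49.3743 Y22.0457
M3 S429
G01 X64.7192 Y62.6423 F2015
G01 X62.0057 Y35.8211
G01 X56.5296 Y135.0832
M5
G00 X86.5122 Y63.3904
M3 S229
G01 X81.6067 Y78.4880 F3402
G01 X68.7640 Y87.8188
G01 X52.8894 Y87.8188
G01 X40.0467 Y78.4880
G01 X35.1412 Y63.3904
G01 X40.0467 Y48.2928
G01 X52.8894 Y38.9620
G01 X68.7640 Y38.9620
G01 X81.6067 Y48.2928
G01 X86.5122 Y63.3904
M5
G00 X38.5485 Y94.8186
M3 S429
G01 X66.0926 Y94.8186 F2015
G01 X66.0926 Y43.9919
G01 X38.5485 Y43.9919
G01 X38.5485 Y94.8186
M5
G00 X43.2768 Y16.6744
M3 S229
G01 X80.8033 Y114.8309 F3402
M5
G00 X0.0000 Y0.0000

Since the viewBox matches the mm dimensions, user units are millimetres directly. The only transform is the Y-flip y_m = 149.2726 − y_svg.

Shape 1 is a open polyline drawn with `<polyline>`. Its stroke #ff00ff means score at S429, F2015. After flipping Y the toolpath is (49.3743,22.0457) → (64.7192,62.6423) → (62.0057,35.8211) → (56.5296,135.0832).

Shape 2 is a circle drawn with `<circle>`. Its stroke #0000ff means engrave at S229, F3402. After flipping Y the toolpath is (86.5122,63.3904) → (81.6067,78.4880) → (68.7640,87.8188) → (52.8894,87.8188) → (40.0467,78.4880) → (35.1412,63.3904) → (40.0467,48.2928) → (52.8894,38.9620) → (68.7640,38.9620) → (81.6067,48.2928) → (86.5122,63.3904), returning to the start.

Shape 3 is a rectangle drawn with `<path>`. Its stroke #ff00ff means score at S429, F2015. After flipping Y the toolpath is (38.5485,94.8186) → (66.0926,94.8186) → (66.0926,43.9919) → (38.5485,43.9919) → (38.5485,94.8186), returning to the start.

Shape 4 is a line segment drawn with `<polyline>`. Its stroke #0000ff means engrave at S229, F3402. After flipping Y the toolpath is (43.2768,16.6744) → (80.8033,114.8309).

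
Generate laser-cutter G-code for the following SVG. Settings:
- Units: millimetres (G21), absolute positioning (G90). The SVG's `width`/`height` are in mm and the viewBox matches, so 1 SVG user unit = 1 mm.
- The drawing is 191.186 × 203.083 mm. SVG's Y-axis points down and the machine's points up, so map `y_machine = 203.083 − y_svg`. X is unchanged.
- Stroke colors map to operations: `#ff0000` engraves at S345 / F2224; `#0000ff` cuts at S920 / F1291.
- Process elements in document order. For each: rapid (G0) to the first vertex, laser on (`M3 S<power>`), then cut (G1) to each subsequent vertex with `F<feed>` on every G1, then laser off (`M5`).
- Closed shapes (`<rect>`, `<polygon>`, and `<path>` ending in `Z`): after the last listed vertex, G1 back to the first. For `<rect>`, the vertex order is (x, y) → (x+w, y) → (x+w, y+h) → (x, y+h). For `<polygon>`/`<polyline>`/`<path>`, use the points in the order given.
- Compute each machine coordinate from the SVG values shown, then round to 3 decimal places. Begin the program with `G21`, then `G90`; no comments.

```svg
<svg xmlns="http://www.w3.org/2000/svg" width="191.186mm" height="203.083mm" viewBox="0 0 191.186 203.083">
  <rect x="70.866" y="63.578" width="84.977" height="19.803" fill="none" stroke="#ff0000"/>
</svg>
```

G21
G90
G0 X70.866 Y139.505
M3 S345
G1 X155.843 Y139.505 F2224
G1 X155.843 Y119.702 F2224
G1 X70.866 Y119.702 F2224
G1 X70.866 Y139.505 F2224
M5

Since the viewBox matches the mm dimensions, user units are millimetres directly. The only transform is the Y-flip y_m = 203.083 − y_svg.

Shape 1 is a rectangle drawn with `<rect>`. Its stroke #ff0000 means engrave at S345, F2224. After flipping Y the toolpath is (70.866,139.505) → (155.843,139.505) → (155.843,119.702) → (70.866,119.702) → (70.866,139.505), returning to the start.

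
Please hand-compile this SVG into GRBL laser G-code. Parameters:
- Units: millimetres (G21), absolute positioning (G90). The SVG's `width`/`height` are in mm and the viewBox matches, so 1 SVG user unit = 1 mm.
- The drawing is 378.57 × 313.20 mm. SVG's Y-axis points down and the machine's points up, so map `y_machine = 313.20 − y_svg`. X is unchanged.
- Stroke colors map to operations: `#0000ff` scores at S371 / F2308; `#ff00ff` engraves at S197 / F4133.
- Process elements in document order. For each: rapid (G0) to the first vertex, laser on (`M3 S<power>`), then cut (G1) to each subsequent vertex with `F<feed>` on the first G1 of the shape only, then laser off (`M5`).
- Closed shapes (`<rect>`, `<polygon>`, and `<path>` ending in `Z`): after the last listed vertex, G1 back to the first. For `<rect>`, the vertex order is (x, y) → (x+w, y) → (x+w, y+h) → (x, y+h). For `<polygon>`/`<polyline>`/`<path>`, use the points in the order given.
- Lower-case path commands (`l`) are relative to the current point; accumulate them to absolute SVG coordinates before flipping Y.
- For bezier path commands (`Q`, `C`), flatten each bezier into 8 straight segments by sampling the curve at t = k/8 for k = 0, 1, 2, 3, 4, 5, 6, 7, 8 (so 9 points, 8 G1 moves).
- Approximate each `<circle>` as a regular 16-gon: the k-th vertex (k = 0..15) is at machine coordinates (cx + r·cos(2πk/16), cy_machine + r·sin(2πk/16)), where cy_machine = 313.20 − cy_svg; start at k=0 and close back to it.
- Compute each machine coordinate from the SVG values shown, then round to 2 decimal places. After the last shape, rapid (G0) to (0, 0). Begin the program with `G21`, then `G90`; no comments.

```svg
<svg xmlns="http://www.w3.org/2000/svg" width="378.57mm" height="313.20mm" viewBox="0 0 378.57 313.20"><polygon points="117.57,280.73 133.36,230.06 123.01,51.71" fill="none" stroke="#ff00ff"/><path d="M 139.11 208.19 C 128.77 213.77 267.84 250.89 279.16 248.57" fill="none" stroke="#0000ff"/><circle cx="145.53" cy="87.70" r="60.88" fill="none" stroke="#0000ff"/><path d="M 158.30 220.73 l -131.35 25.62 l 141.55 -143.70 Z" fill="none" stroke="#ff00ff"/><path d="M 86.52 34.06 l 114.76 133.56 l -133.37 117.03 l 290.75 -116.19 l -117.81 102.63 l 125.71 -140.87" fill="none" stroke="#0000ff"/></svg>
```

Since the viewBox matches the mm dimensions, user units are millimetres directly. The only transform is the Y-flip y_m = 313.20 − y_svg.

Shape 1 is a closed polygon drawn with `<polygon>`. Its stroke #ff00ff means engrave at S197, F4133. After flipping Y the toolpath is (117.57,32.47) → (133.36,83.14) → (123.01,261.49) → (117.57,32.47), returning to the start.

Shape 2 is a cubic bezier drawn with `<path>`. Its stroke #0000ff means score at S371, F2308. After flipping Y the toolpath is (139.11,105.01) → (141.69,101.58) → (155.04,96.02) → (175.89,89.17) → (201.01,81.86) → (227.15,74.92) → (251.05,69.18) → (269.47,65.47) → (279.16,64.63).

Shape 3 is a circle drawn with `<circle>`. Its stroke #0000ff means score at S371, F2308. After flipping Y the toolpath is (206.41,225.50) → (201.78,248.80) → (188.58,268.55) → (168.83,281.75) → (145.53,286.38) → (122.23,281.75) → (102.48,268.55) → (89.28,248.80) → (84.65,225.50) → (89.28,202.20) → (102.48,182.45) → (122.23,169.25) → (145.53,164.62) → (168.83,169.25) → (188.58,182.45) → (201.78,202.20) → (206.41,225.50), returning to the start.

Shape 4 is a closed polygon drawn with `<path>`. Its stroke #ff00ff means engrave at S197, F4133. After flipping Y the toolpath is (158.30,92.47) → (26.95,66.85) → (168.50,210.55) → (158.30,92.47), returning to the start.

Shape 5 is a open polyline drawn with `<path>`. Its stroke #0000ff means score at S371, F2308. After flipping Y the toolpath is (86.52,279.14) → (201.28,145.58) → (67.91,28.55) → (358.66,144.74) → (240.85,42.11) → (366.56,182.98).

G21
G90
G0 X117.57 Y32.47
M3 S197
G1 X133.36 Y83.14 F4133
G1 X123.01 Y261.49
G1 X117.57 Y32.47
M5
G0 X139.11 Y105.01
M3 S371
G1 X141.69 Y101.58 F2308
G1 X155.04 Y96.02
G1 X175.89 Y89.17
G1 X201.01 Y81.86
G1 X227.15 Y74.92
G1 X251.05 Y69.18
G1 X269.47 Y65.47
G1 X279.16 Y64.63
M5
G0 X206.41 Y225.50
M3 S371
G1 X201.78 Y248.80 F2308
G1 X188.58 Y268.55
G1 X168.83 Y281.75
G1 X145.53 Y286.38
G1 X122.23 Y281.75
G1 X102.48 Y268.55
G1 X89.28 Y248.80
G1 X84.65 Y225.50
G1 X89.28 Y202.20
G1 X102.48 Y182.45
G1 X122.23 Y169.25
G1 X145.53 Y164.62
G1 X168.83 Y169.25
G1 X188.58 Y182.45
G1 X201.78 Y202.20
G1 X206.41 Y225.50
M5
G0 X158.30 Y92.47
M3 S197
G1 X26.95 Y66.85 F4133
G1 X168.50 Y210.55
G1 X158.30 Y92.47
M5
G0 X86.52 Y279.14
M3 S371
G1 X201.28 Y145.58 F2308
G1 X67.91 Y28.55
G1 X358.66 Y144.74
G1 X240.85 Y42.11
G1 X366.56 Y182.98
M5
G0 X0.00 Y0.00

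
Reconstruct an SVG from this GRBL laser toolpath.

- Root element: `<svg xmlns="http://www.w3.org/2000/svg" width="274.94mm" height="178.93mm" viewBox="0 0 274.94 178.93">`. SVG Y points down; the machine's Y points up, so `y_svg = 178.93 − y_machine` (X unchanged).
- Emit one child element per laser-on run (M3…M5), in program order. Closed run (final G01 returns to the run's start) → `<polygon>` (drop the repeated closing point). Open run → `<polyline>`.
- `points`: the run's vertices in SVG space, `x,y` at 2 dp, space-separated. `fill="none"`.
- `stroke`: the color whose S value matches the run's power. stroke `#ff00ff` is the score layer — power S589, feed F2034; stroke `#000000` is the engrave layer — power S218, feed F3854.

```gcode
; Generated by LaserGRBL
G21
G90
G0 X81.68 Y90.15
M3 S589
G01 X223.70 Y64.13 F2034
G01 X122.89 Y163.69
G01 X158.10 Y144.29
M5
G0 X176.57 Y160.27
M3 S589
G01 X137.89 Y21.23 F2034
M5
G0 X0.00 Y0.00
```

y_svg = 178.93 − y_m. Every run uses S589, so all elements get stroke `#ff00ff` (score).

[1] open run; points: 81.68,88.78 223.70,114.80 122.89,15.24 158.10,34.64

[2] open run; points: 176.57,18.66 137.89,157.70

<svg xmlns="http://www.w3.org/2000/svg" width="274.94mm" height="178.93mm" viewBox="0 0 274.94 178.93">
  <polyline points="81.68,88.78 223.70,114.80 122.89,15.24 158.10,34.64" fill="none" stroke="#ff00ff"/>
  <polyline points="176.57,18.66 137.89,157.70" fill="none" stroke="#ff00ff"/>
</svg>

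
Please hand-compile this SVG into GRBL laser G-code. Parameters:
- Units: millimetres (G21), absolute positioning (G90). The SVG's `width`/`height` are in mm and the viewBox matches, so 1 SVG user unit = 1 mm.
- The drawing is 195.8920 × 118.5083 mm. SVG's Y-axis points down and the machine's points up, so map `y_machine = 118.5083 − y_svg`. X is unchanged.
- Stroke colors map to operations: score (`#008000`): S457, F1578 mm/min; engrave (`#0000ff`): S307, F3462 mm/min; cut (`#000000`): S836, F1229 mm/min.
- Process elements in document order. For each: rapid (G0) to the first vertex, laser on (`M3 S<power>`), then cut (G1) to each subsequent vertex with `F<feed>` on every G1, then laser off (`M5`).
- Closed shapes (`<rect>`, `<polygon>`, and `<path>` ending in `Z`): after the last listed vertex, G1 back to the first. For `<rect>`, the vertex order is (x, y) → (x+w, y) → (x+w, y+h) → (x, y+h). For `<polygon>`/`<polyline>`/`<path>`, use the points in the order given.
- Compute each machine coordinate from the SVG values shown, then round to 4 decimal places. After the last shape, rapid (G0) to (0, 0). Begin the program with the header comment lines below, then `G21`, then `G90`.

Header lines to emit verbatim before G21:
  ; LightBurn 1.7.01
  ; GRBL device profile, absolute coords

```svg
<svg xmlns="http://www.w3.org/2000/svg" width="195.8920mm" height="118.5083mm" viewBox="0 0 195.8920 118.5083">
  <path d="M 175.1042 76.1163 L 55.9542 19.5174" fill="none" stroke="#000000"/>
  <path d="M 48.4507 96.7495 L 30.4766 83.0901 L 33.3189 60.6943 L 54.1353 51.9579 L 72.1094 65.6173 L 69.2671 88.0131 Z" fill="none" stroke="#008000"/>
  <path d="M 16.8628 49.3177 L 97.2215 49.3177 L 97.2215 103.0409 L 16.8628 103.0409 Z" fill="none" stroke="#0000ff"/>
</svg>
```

Since the viewBox matches the mm dimensions, user units are millimetres directly. The only transform is the Y-flip y_m = 118.5083 − y_svg.

Shape 1 is a line segment drawn with `<path>`. Its stroke #000000 means cut at S836, F1229. After flipping Y the toolpath is (175.1042,42.3920) → (55.9542,98.9909).

Shape 2 is a regular polygon drawn with `<path>`. Its stroke #008000 means score at S457, F1578. After flipping Y the toolpath is (48.4507,21.7588) → (30.4766,35.4182) → (33.3189,57.8140) → (54.1353,66.5504) → (72.1094,52.8910) → (69.2671,30.4952) → (48.4507,21.7588), returning to the start.

Shape 3 is a rectangle drawn with `<path>`. Its stroke #0000ff means engrave at S307, F3462. After flipping Y the toolpath is (16.8628,69.1906) → (97.2215,69.1906) → (97.2215,15.4674) → (16.8628,15.4674) → (16.8628,69.1906), returning to the start.

; LightBurn 1.7.01
; GRBL device profile, absolute coords
G21
G90
G0 X175.1042 Y42.3920
M3 S836
G1 X55.9542 Y98.9909 F1229
M5
G0 X48.4507 Y21.7588
M3 S457
G1 X30.4766 Y35.4182 F1578
G1 X33.3189 Y57.8140 F1578
G1 X54.1353 Y66.5504 F1578
G1 X72.1094 Y52.8910 F1578
G1 X69.2671 Y30.4952 F1578
G1 X48.4507 Y21.7588 F1578
M5
G0 X16.8628 Y69.1906
M3 S307
G1 X97.2215 Y69.1906 F3462
G1 X97.2215 Y15.4674 F3462
G1 X16.8628 Y15.4674 F3462
G1 X16.8628 Y69.1906 F3462
M5
G0 X0.0000 Y0.0000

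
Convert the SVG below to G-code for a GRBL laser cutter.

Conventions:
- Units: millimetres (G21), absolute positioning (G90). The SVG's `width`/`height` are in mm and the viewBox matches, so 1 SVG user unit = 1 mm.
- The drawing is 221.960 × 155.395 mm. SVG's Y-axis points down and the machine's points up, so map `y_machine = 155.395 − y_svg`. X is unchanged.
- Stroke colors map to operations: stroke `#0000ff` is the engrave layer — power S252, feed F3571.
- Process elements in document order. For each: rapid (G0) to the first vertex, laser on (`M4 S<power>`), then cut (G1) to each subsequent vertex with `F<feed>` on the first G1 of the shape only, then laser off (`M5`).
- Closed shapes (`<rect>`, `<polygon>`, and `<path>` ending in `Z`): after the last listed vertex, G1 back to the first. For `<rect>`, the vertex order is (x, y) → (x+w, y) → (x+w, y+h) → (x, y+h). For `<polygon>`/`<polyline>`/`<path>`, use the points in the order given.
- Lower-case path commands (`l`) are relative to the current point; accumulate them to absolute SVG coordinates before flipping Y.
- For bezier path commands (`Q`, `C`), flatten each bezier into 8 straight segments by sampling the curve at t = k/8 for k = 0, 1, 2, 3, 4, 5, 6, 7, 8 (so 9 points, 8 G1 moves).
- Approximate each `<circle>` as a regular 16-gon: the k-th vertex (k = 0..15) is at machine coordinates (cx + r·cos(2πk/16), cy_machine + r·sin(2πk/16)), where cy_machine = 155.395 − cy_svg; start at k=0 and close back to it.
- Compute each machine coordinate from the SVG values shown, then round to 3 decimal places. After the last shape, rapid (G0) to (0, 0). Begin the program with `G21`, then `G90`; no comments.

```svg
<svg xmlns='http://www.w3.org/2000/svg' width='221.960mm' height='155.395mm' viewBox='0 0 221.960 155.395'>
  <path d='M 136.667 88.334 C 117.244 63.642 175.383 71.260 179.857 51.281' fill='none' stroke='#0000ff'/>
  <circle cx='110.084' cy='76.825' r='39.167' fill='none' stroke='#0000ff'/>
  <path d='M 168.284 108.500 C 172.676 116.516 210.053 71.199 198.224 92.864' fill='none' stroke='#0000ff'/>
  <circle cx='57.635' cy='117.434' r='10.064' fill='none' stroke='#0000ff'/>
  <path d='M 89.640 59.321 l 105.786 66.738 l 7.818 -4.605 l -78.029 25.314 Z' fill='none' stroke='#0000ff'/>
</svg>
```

viewBox `0 0 221.960 155.395` with mm width/height → 1 unit = 1 mm. Flip: y_m = 155.395 − y_svg.

**Shape 1** — `<path>` cubic bezier, stroke `#0000ff` → engrave (S252, F3571). Control points (SVG): P0=(136.667,88.334), P1=(117.244,63.642), P2=(175.383,71.260), P3=(179.857,51.281); sampled at t=k/8. Machine vertices: (136.667,67.061) → (132.763,74.923) → (134.592,80.458) → (140.617,84.368) → (149.301,87.355) → (159.104,90.121) → (168.490,93.368) → (175.920,97.798) → (179.857,104.114). Open path.

**Shape 2** — `<circle>` circle, stroke `#0000ff` → engrave (S252, F3571). Machine vertices: (149.251,78.570) → (146.270,93.559) → (137.779,106.265) → (125.073,114.756) → (110.084,117.737) → (95.095,114.756) → (82.389,106.265) → (73.898,93.559) → (70.917,78.570) → (73.898,63.581) → (82.389,50.875) → (95.095,42.384) → (110.084,39.403) → (125.073,42.384) → (137.779,50.875) → (146.270,63.581) → (149.251,78.570). Closed: final G1 returns to the first vertex.

**Shape 3** — `<path>` cubic bezier, stroke `#0000ff` → engrave (S252, F3571). Control points (SVG): P0=(168.284,108.500), P1=(172.676,116.516), P2=(210.053,71.199), P3=(198.224,92.864); sampled at t=k/8. Machine vertices: (168.284,46.895) → (171.317,46.154) → (176.478,49.003) → (182.806,54.032) → (189.337,59.831) → (195.107,64.991) → (199.154,68.101) → (200.514,67.751) → (198.224,62.531). Open path.

**Shape 4** — `<circle>` circle, stroke `#0000ff` → engrave (S252, F3571). Machine vertices: (67.699,37.961) → (66.933,41.812) → (64.751,45.077) → (61.486,47.259) → (57.635,48.025) → (53.784,47.259) → (50.519,45.077) → (48.337,41.812) → (47.571,37.961) → (48.337,34.110) → (50.519,30.845) → (53.784,28.663) → (57.635,27.897) → (61.486,28.663) → (64.751,30.845) → (66.933,34.110) → (67.699,37.961). Closed: final G1 returns to the first vertex.

**Shape 5** — `<path>` closed polygon, stroke `#0000ff` → engrave (S252, F3571). Machine vertices: (89.640,96.074) → (195.426,29.336) → (203.244,33.941) → (125.215,8.627) → (89.640,96.074). Closed: final G1 returns to the first vertex.

G21
G90
G0 X136.667 Y67.061
M4 S252
G1 X132.763 Y74.923 F3571
G1 X134.592 Y80.458
G1 X140.617 Y84.368
G1 X149.301 Y87.355
G1 X159.104 Y90.121
G1 X168.490 Y93.368
G1 X175.920 Y97.798
G1 X179.857 Y104.114
M5
G0 X149.251 Y78.570
M4 S252
G1 X146.270 Y93.559 F3571
G1 X137.779 Y106.265
G1 X125.073 Y114.756
G1 X110.084 Y117.737
G1 X95.095 Y114.756
G1 X82.389 Y106.265
G1 X73.898 Y93.559
G1 X70.917 Y78.570
G1 X73.898 Y63.581
G1 X82.389 Y50.875
G1 X95.095 Y42.384
G1 X110.084 Y39.403
G1 X125.073 Y42.384
G1 X137.779 Y50.875
G1 X146.270 Y63.581
G1 X149.251 Y78.570
M5
G0 X168.284 Y46.895
M4 S252
G1 X171.317 Y46.154 F3571
G1 X176.478 Y49.003
G1 X182.806 Y54.032
G1 X189.337 Y59.831
G1 X195.107 Y64.991
G1 X199.154 Y68.101
G1 X200.514 Y67.751
G1 X198.224 Y62.531
M5
G0 X67.699 Y37.961
M4 S252
G1 X66.933 Y41.812 F3571
G1 X64.751 Y45.077
G1 X61.486 Y47.259
G1 X57.635 Y48.025
G1 X53.784 Y47.259
G1 X50.519 Y45.077
G1 X48.337 Y41.812
G1 X47.571 Y37.961
G1 X48.337 Y34.110
G1 X50.519 Y30.845
G1 X53.784 Y28.663
G1 X57.635 Y27.897
G1 X61.486 Y28.663
G1 X64.751 Y30.845
G1 X66.933 Y34.110
G1 X67.699 Y37.961
M5
G0 X89.640 Y96.074
M4 S252
G1 X195.426 Y29.336 F3571
G1 X203.244 Y33.941
G1 X125.215 Y8.627
G1 X89.640 Y96.074
M5
G0 X0.000 Y0.000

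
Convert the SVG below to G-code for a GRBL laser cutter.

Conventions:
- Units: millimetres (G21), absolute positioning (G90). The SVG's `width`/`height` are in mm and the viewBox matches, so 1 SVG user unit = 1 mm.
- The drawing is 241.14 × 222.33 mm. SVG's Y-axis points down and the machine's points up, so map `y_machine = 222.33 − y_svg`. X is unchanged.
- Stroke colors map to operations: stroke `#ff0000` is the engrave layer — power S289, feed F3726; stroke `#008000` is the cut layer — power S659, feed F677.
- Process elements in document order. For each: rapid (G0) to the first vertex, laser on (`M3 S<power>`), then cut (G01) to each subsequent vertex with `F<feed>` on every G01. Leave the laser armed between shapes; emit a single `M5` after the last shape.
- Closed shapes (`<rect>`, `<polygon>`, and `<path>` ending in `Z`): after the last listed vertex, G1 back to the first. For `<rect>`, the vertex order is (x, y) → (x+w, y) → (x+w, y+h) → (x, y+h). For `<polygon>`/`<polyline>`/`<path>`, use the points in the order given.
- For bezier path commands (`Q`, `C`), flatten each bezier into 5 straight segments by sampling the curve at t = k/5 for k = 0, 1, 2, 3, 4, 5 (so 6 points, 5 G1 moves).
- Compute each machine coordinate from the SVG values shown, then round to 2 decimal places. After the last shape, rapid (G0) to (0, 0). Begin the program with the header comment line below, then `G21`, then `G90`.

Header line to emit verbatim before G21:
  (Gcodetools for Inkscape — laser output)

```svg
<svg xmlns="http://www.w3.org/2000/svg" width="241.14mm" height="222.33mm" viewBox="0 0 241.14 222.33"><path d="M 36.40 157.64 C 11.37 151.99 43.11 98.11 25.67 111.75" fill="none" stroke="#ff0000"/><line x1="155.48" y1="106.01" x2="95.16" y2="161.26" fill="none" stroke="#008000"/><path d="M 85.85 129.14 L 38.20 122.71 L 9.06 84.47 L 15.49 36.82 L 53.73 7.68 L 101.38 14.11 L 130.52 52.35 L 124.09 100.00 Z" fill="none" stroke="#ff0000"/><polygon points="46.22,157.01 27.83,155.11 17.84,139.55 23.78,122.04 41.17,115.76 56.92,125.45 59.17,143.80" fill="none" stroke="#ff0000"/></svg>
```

1 u = 1 mm; y_m = 222.33 − y.

[1] `<path>` cubic bezier, #ff0000→engrave S289 F3726: (36.40,64.69) → (27.35,72.94) → (26.83,87.21) → (29.77,101.95) → (31.08,111.59) → (25.67,110.58)

[2] `<line>` line segment, #008000→cut S659 F677: (155.48,116.32) → (95.16,61.07)

[3] `<path>` regular polygon, #ff0000→engrave S289 F3726: (85.85,93.19) → (38.20,99.62) → (9.06,137.86) → (15.49,185.51) → (53.73,214.65) → (101.38,208.22) → (130.52,169.98) → (124.09,122.33) → (85.85,93.19) (closed)

[4] `<polygon>` regular polygon, #ff0000→engrave S289 F3726: (46.22,65.32) → (27.83,67.22) → (17.84,82.78) → (23.78,100.29) → (41.17,106.57) → (56.92,96.88) → (59.17,78.53) → (46.22,65.32) (closed)

(Gcodetools for Inkscape — laser output)
G21
G90
G0 X36.40 Y64.69
M3 S289
G01 X27.35 Y72.94 F3726
G01 X26.83 Y87.21 F3726
G01 X29.77 Y101.95 F3726
G01 X31.08 Y111.59 F3726
G01 X25.67 Y110.58 F3726
G0 X155.48 Y116.32
M3 S659
G01 X95.16 Y61.07 F677
G0 X85.85 Y93.19
M3 S289
G01 X38.20 Y99.62 F3726
G01 X9.06 Y137.86 F3726
G01 X15.49 Y185.51 F3726
G01 X53.73 Y214.65 F3726
G01 X101.38 Y208.22 F3726
G01 X130.52 Y169.98 F3726
G01 X124.09 Y122.33 F3726
G01 X85.85 Y93.19 F3726
G0 X46.22 Y65.32
M3 S289
G01 X27.83 Y67.22 F3726
G01 X17.84 Y82.78 F3726
G01 X23.78 Y100.29 F3726
G01 X41.17 Y106.57 F3726
G01 X56.92 Y96.88 F3726
G01 X59.17 Y78.53 F3726
G01 X46.22 Y65.32 F3726
M5
G0 X0.00 Y0.00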